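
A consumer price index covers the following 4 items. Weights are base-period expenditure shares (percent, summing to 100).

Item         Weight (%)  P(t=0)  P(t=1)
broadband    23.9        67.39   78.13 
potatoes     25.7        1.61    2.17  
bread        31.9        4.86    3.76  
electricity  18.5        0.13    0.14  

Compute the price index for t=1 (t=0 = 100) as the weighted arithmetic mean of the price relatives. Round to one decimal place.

107.0

broadband: 23.9 × (78.13/67.39) = 23.9 × 1.159371 = 27.7090
potatoes: 25.7 × (2.17/1.61) = 25.7 × 1.347826 = 34.6391
bread: 31.9 × (3.76/4.86) = 31.9 × 0.773663 = 24.6798
electricity: 18.5 × (0.14/0.13) = 18.5 × 1.076923 = 19.9231
Index = Σ wᵢ·(p₁ᵢ/p₀ᵢ) = 27.7090 + 34.6391 + 24.6798 + 19.9231 = 106.9510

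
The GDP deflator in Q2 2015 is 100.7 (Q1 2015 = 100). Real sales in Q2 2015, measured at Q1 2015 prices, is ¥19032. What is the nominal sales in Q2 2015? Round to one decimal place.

19165.2

Nominal = Real × (Index/100) = 19032 × (100.7/100)
        = 19032 × 1.007 = 19165.2240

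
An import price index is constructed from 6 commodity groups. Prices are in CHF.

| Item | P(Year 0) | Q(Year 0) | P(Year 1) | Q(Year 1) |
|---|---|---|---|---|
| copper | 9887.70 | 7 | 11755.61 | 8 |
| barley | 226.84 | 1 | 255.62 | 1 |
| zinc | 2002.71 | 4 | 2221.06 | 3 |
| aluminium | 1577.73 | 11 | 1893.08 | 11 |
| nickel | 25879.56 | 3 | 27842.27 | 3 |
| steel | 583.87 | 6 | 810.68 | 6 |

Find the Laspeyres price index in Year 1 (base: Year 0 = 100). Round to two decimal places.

Laspeyres price index uses base-period quantities as weights.
ΣP(Year 1)·Q(Year 0) = 11755.61×7 + 255.62×1 + 2221.06×4 + 1893.08×11 + 27842.27×3 + 810.68×6 = 82289.27 + 255.62 + 8884.24 + 20823.88 + 83526.81 + 4864.08 = 200643.9
ΣP(Year 0)·Q(Year 0) = 9887.70×7 + 226.84×1 + 2002.71×4 + 1577.73×11 + 25879.56×3 + 583.87×6 = 69213.9 + 226.84 + 8010.84 + 17355.03 + 77638.68 + 3503.22 = 175948.51
Index = 200643.9 / 175948.51 × 100 = 114.0356

114.04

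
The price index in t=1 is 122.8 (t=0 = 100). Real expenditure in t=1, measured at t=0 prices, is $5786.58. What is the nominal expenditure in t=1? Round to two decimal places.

Nominal = Real × (Index/100) = 5786.58 × (122.8/100)
        = 5786.58 × 1.228 = 7105.9202

7105.92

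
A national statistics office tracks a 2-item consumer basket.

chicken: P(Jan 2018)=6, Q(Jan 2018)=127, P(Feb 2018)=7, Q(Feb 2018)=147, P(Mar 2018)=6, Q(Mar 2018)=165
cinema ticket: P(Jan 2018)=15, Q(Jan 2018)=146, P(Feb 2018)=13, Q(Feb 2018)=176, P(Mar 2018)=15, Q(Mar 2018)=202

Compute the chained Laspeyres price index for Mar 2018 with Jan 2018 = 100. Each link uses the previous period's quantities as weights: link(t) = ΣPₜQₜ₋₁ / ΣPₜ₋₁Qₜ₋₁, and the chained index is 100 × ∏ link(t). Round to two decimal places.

Link Jan 2018→Feb 2018:
ΣP(Feb 2018)Q(Jan 2018) = 7×127 + 13×146 = 889 + 1898 = 2787
ΣP(Jan 2018)Q(Jan 2018) = 6×127 + 15×146 = 762 + 2190 = 2952
link = 2787/2952 = 0.944106
Link Feb 2018→Mar 2018:
ΣP(Mar 2018)Q(Feb 2018) = 6×147 + 15×176 = 882 + 2640 = 3522
ΣP(Feb 2018)Q(Feb 2018) = 7×147 + 13×176 = 1029 + 2288 = 3317
link = 3522/3317 = 1.061803
Chained index = 100 × 0.944106 × 1.061803 = 100.2454

100.25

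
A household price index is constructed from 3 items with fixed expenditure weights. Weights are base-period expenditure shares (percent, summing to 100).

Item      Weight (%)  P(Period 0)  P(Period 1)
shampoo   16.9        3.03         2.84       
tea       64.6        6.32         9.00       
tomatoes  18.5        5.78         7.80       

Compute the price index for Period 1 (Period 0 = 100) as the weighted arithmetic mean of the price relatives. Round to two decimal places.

132.80

shampoo: 16.9 × (2.84/3.03) = 16.9 × 0.937294 = 15.8403
tea: 64.6 × (9.00/6.32) = 64.6 × 1.424051 = 91.9937
tomatoes: 18.5 × (7.80/5.78) = 18.5 × 1.349481 = 24.9654
Index = Σ wᵢ·(p₁ᵢ/p₀ᵢ) = 15.8403 + 91.9937 + 24.9654 = 132.7993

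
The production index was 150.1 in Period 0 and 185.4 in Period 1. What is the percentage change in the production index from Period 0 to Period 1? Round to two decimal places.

23.52%

Change = (185.4 − 150.1) / 150.1 × 100
       = 35.3 / 150.1 × 100 = 23.5177%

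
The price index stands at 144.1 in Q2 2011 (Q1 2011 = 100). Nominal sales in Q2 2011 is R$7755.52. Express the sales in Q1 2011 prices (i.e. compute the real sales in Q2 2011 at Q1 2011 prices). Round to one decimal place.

5382.0

Real = Nominal ÷ (Index/100) = 7755.52 ÷ (144.1/100)
     = 7755.52 ÷ 1.441 = 5382.0402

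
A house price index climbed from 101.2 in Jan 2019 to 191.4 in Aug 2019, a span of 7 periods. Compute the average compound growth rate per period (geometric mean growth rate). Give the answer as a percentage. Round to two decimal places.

9.53%

Growth factor = (191.4/101.2)^(1/7) = (1.891304)^(1/7) = 1.095311
Growth rate = 1.095311 − 1 = 0.095311 = 9.5311%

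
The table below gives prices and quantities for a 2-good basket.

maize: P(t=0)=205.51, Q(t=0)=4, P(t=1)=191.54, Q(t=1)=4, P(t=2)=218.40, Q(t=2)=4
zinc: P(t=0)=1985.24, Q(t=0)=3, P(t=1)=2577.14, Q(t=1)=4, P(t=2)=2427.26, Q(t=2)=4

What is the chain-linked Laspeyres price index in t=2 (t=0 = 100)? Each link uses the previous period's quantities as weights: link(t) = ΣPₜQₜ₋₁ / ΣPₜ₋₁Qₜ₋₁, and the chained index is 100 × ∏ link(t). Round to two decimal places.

119.80

Link t=0→t=1:
ΣP(t=1)Q(t=0) = 191.54×4 + 2577.14×3 = 766.16 + 7731.42 = 8497.58
ΣP(t=0)Q(t=0) = 205.51×4 + 1985.24×3 = 822.04 + 5955.72 = 6777.76
link = 8497.58/6777.76 = 1.253745
Link t=1→t=2:
ΣP(t=2)Q(t=1) = 218.40×4 + 2427.26×4 = 873.6 + 9709.04 = 10582.64
ΣP(t=1)Q(t=1) = 191.54×4 + 2577.14×4 = 766.16 + 10308.56 = 11074.72
link = 10582.64/11074.72 = 0.955567
Chained index = 100 × 1.253745 × 0.955567 = 119.8037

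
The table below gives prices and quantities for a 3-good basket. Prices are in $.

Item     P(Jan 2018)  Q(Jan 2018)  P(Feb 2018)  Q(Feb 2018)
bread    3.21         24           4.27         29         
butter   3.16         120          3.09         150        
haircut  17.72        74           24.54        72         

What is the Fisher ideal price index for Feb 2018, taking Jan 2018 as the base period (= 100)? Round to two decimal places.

Laspeyres component (base-period weights):
ΣP(Feb 2018)Q(Jan 2018) = 4.27×24 + 3.09×120 + 24.54×74 = 102.48 + 370.8 + 1815.96 = 2289.24
ΣP(Jan 2018)Q(Jan 2018) = 3.21×24 + 3.16×120 + 17.72×74 = 77.04 + 379.2 + 1311.28 = 1767.52
L = 2289.24 / 1767.52 × 100 = 129.5171
Paasche component (current-period weights):
ΣP(Feb 2018)Q(Feb 2018) = 4.27×29 + 3.09×150 + 24.54×72 = 123.83 + 463.5 + 1766.88 = 2354.21
ΣP(Jan 2018)Q(Feb 2018) = 3.21×29 + 3.16×150 + 17.72×72 = 93.09 + 474 + 1275.84 = 1842.93
P = 2354.21 / 1842.93 × 100 = 127.7428
Fisher = √(L × P) = √(129.5171 × 127.7428) = 128.6269

128.63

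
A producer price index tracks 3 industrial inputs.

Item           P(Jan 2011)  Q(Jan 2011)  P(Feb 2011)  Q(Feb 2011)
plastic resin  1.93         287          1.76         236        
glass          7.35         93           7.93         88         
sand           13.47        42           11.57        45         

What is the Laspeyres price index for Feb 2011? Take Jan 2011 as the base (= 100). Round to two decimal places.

95.86

Laspeyres price index uses base-period quantities as weights.
ΣP(Feb 2011)·Q(Jan 2011) = 1.76×287 + 7.93×93 + 11.57×42 = 505.12 + 737.49 + 485.94 = 1728.55
ΣP(Jan 2011)·Q(Jan 2011) = 1.93×287 + 7.35×93 + 13.47×42 = 553.91 + 683.55 + 565.74 = 1803.2
Index = 1728.55 / 1803.2 × 100 = 95.8601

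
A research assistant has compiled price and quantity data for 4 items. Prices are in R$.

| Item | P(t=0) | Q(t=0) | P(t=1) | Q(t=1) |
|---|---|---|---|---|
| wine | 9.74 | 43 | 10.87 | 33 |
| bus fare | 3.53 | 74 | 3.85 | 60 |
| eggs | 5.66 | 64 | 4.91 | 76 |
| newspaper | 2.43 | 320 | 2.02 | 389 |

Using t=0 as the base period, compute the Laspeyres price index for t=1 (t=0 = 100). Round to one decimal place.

94.1

Laspeyres price index uses base-period quantities as weights.
ΣP(t=1)·Q(t=0) = 10.87×43 + 3.85×74 + 4.91×64 + 2.02×320 = 467.41 + 284.9 + 314.24 + 646.4 = 1712.95
ΣP(t=0)·Q(t=0) = 9.74×43 + 3.53×74 + 5.66×64 + 2.43×320 = 418.82 + 261.22 + 362.24 + 777.6 = 1819.88
Index = 1712.95 / 1819.88 × 100 = 94.1243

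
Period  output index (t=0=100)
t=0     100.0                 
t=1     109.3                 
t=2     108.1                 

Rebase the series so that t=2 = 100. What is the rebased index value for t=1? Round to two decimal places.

Rebased(t=1) = 109.3 / 108.1 × 100 = 101.1101

101.11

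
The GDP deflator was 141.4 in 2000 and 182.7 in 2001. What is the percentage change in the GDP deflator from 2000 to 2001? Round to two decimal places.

29.21%

Change = (182.7 − 141.4) / 141.4 × 100
       = 41.3 / 141.4 × 100 = 29.2079%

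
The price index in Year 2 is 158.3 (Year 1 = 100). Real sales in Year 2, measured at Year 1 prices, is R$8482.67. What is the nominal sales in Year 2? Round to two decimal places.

13428.07

Nominal = Real × (Index/100) = 8482.67 × (158.3/100)
        = 8482.67 × 1.583 = 13428.0666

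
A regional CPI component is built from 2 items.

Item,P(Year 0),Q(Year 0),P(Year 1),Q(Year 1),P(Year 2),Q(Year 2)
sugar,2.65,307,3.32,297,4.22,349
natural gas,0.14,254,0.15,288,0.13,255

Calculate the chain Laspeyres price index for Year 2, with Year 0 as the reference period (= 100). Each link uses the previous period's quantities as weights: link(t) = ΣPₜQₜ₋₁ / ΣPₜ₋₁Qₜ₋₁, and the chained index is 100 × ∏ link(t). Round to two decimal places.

156.17

Link Year 0→Year 1:
ΣP(Year 1)Q(Year 0) = 3.32×307 + 0.15×254 = 1019.24 + 38.1 = 1057.34
ΣP(Year 0)Q(Year 0) = 2.65×307 + 0.14×254 = 813.55 + 35.56 = 849.11
link = 1057.34/849.11 = 1.245233
Link Year 1→Year 2:
ΣP(Year 2)Q(Year 1) = 4.22×297 + 0.13×288 = 1253.34 + 37.44 = 1290.78
ΣP(Year 1)Q(Year 1) = 3.32×297 + 0.15×288 = 986.04 + 43.2 = 1029.24
link = 1290.78/1029.24 = 1.254110
Chained index = 100 × 1.245233 × 1.254110 = 156.1659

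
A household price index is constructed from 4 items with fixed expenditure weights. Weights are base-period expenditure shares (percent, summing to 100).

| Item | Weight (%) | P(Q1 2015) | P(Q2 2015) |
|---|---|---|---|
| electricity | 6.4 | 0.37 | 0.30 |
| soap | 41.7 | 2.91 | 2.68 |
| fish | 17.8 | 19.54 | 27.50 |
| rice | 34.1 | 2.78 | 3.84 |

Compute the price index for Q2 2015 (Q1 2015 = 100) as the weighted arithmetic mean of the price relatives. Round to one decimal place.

115.7

electricity: 6.4 × (0.30/0.37) = 6.4 × 0.810811 = 5.1892
soap: 41.7 × (2.68/2.91) = 41.7 × 0.920962 = 38.4041
fish: 17.8 × (27.50/19.54) = 17.8 × 1.407369 = 25.0512
rice: 34.1 × (3.84/2.78) = 34.1 × 1.381295 = 47.1022
Index = Σ wᵢ·(p₁ᵢ/p₀ᵢ) = 5.1892 + 38.4041 + 25.0512 + 47.1022 = 115.7466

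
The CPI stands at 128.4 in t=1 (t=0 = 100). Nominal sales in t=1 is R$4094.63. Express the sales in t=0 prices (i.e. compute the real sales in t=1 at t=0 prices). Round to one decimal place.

Real = Nominal ÷ (Index/100) = 4094.63 ÷ (128.4/100)
     = 4094.63 ÷ 1.284 = 3188.9642

3189.0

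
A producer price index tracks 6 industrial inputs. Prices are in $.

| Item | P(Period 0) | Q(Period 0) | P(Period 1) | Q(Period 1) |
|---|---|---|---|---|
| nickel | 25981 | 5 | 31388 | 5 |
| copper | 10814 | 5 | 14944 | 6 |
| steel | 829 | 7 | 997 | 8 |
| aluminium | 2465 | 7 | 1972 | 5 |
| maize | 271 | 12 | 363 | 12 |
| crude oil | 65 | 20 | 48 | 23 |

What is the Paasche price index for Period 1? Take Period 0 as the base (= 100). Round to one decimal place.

Paasche price index uses current-period quantities as weights.
ΣP(Period 1)·Q(Period 1) = 31388×5 + 14944×6 + 997×8 + 1972×5 + 363×12 + 48×23 = 156940 + 89664 + 7976 + 9860 + 4356 + 1104 = 269900
ΣP(Period 0)·Q(Period 1) = 25981×5 + 10814×6 + 829×8 + 2465×5 + 271×12 + 65×23 = 129905 + 64884 + 6632 + 12325 + 3252 + 1495 = 218493
Index = 269900 / 218493 × 100 = 123.5280

123.5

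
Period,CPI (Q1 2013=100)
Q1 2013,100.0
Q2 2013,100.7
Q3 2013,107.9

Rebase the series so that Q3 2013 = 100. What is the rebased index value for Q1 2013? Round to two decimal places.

Rebased(Q1 2013) = 100.0 / 107.9 × 100 = 92.6784

92.68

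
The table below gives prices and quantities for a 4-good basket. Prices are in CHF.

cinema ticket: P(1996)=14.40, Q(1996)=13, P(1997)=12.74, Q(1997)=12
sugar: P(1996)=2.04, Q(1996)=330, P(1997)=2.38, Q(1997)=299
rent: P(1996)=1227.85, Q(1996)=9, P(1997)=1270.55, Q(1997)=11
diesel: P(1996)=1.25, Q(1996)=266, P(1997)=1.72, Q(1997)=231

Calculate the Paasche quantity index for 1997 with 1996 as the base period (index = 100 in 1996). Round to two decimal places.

Paasche quantity index uses current-period prices as weights.
ΣP(1997)·Q(1997) = 12.74×12 + 2.38×299 + 1270.55×11 + 1.72×231 = 152.88 + 711.62 + 13976.05 + 397.32 = 15237.87
ΣP(1997)·Q(1996) = 12.74×13 + 2.38×330 + 1270.55×9 + 1.72×266 = 165.62 + 785.4 + 11434.95 + 457.52 = 12843.49
Index = 15237.87 / 12843.49 × 100 = 118.6428

118.64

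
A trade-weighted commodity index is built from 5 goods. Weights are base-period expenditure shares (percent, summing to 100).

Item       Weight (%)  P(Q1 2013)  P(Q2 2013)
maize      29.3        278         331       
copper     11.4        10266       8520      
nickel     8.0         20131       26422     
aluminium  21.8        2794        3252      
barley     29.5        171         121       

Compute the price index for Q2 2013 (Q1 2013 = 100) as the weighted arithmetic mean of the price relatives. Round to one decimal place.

maize: 29.3 × (331/278) = 29.3 × 1.190647 = 34.8860
copper: 11.4 × (8520/10266) = 11.4 × 0.829924 = 9.4611
nickel: 8.0 × (26422/20131) = 8.0 × 1.312503 = 10.5000
aluminium: 21.8 × (3252/2794) = 21.8 × 1.163923 = 25.3735
barley: 29.5 × (121/171) = 29.5 × 0.707602 = 20.8743
Index = Σ wᵢ·(p₁ᵢ/p₀ᵢ) = 34.8860 + 9.4611 + 10.5000 + 25.3735 + 20.8743 = 101.0949

101.1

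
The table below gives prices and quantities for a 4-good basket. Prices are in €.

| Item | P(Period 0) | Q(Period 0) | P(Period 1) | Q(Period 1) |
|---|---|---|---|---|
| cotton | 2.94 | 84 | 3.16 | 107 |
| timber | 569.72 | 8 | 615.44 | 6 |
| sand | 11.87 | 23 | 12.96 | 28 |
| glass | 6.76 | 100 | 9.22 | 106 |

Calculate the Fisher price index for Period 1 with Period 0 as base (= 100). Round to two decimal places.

Laspeyres component (base-period weights):
ΣP(Period 1)Q(Period 0) = 3.16×84 + 615.44×8 + 12.96×23 + 9.22×100 = 265.44 + 4923.52 + 298.08 + 922 = 6409.04
ΣP(Period 0)Q(Period 0) = 2.94×84 + 569.72×8 + 11.87×23 + 6.76×100 = 246.96 + 4557.76 + 273.01 + 676 = 5753.73
L = 6409.04 / 5753.73 × 100 = 111.3893
Paasche component (current-period weights):
ΣP(Period 1)Q(Period 1) = 3.16×107 + 615.44×6 + 12.96×28 + 9.22×106 = 338.12 + 3692.64 + 362.88 + 977.32 = 5370.96
ΣP(Period 0)Q(Period 1) = 2.94×107 + 569.72×6 + 11.87×28 + 6.76×106 = 314.58 + 3418.32 + 332.36 + 716.56 = 4781.82
P = 5370.96 / 4781.82 × 100 = 112.3204
Fisher = √(L × P) = √(111.3893 × 112.3204) = 111.8539

111.85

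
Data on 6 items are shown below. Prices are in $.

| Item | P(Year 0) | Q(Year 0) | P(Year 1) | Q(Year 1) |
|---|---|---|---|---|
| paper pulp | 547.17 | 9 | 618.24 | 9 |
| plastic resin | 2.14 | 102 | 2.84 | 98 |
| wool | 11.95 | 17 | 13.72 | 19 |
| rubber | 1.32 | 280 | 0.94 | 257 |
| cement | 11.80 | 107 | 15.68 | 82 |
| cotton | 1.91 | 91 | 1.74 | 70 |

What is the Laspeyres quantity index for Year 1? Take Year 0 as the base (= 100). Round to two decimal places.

95.10

Laspeyres quantity index uses base-period prices as weights.
ΣP(Year 0)·Q(Year 1) = 547.17×9 + 2.14×98 + 11.95×19 + 1.32×257 + 11.80×82 + 1.91×70 = 4924.53 + 209.72 + 227.05 + 339.24 + 967.6 + 133.7 = 6801.84
ΣP(Year 0)·Q(Year 0) = 547.17×9 + 2.14×102 + 11.95×17 + 1.32×280 + 11.80×107 + 1.91×91 = 4924.53 + 218.28 + 203.15 + 369.6 + 1262.6 + 173.81 = 7151.97
Index = 6801.84 / 7151.97 × 100 = 95.1044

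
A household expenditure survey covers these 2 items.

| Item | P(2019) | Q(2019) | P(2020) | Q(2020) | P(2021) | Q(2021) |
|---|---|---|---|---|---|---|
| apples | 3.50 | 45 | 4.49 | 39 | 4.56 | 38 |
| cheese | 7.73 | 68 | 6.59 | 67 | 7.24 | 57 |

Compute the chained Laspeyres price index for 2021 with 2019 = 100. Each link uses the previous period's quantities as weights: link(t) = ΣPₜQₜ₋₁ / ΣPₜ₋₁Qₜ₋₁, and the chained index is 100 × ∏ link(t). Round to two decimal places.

Link 2019→2020:
ΣP(2020)Q(2019) = 4.49×45 + 6.59×68 = 202.05 + 448.12 = 650.17
ΣP(2019)Q(2019) = 3.50×45 + 7.73×68 = 157.5 + 525.64 = 683.14
link = 650.17/683.14 = 0.951738
Link 2020→2021:
ΣP(2021)Q(2020) = 4.56×39 + 7.24×67 = 177.84 + 485.08 = 662.92
ΣP(2020)Q(2020) = 4.49×39 + 6.59×67 = 175.11 + 441.53 = 616.64
link = 662.92/616.64 = 1.075052
Chained index = 100 × 0.951738 × 1.075052 = 102.3167

102.32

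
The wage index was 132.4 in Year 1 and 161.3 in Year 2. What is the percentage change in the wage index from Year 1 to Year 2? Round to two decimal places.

Change = (161.3 − 132.4) / 132.4 × 100
       = 28.9 / 132.4 × 100 = 21.8278%

21.83%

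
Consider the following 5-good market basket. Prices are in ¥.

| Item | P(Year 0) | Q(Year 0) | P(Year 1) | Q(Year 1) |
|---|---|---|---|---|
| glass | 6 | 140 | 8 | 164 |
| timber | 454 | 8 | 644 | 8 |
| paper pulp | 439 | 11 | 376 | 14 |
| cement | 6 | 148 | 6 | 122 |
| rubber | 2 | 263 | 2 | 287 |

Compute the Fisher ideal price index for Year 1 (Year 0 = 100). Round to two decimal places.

Laspeyres component (base-period weights):
ΣP(Year 1)Q(Year 0) = 8×140 + 644×8 + 376×11 + 6×148 + 2×263 = 1120 + 5152 + 4136 + 888 + 526 = 11822
ΣP(Year 0)Q(Year 0) = 6×140 + 454×8 + 439×11 + 6×148 + 2×263 = 840 + 3632 + 4829 + 888 + 526 = 10715
L = 11822 / 10715 × 100 = 110.3313
Paasche component (current-period weights):
ΣP(Year 1)Q(Year 1) = 8×164 + 644×8 + 376×14 + 6×122 + 2×287 = 1312 + 5152 + 5264 + 732 + 574 = 13034
ΣP(Year 0)Q(Year 1) = 6×164 + 454×8 + 439×14 + 6×122 + 2×287 = 984 + 3632 + 6146 + 732 + 574 = 12068
P = 13034 / 12068 × 100 = 108.0046
Fisher = √(L × P) = √(110.3313 × 108.0046) = 109.1618

109.16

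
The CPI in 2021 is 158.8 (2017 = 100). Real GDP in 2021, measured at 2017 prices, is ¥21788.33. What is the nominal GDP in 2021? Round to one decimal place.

Nominal = Real × (Index/100) = 21788.33 × (158.8/100)
        = 21788.33 × 1.588 = 34599.8680

34599.9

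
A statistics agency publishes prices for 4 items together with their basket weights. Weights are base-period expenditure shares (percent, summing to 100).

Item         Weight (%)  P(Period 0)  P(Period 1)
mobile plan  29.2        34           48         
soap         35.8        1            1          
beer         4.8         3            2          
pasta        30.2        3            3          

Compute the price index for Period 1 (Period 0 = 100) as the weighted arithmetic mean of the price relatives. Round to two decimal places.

mobile plan: 29.2 × (48/34) = 29.2 × 1.411765 = 41.2235
soap: 35.8 × (1/1) = 35.8 × 1.000000 = 35.8000
beer: 4.8 × (2/3) = 4.8 × 0.666667 = 3.2000
pasta: 30.2 × (3/3) = 30.2 × 1.000000 = 30.2000
Index = Σ wᵢ·(p₁ᵢ/p₀ᵢ) = 41.2235 + 35.8000 + 3.2000 + 30.2000 = 110.4235

110.42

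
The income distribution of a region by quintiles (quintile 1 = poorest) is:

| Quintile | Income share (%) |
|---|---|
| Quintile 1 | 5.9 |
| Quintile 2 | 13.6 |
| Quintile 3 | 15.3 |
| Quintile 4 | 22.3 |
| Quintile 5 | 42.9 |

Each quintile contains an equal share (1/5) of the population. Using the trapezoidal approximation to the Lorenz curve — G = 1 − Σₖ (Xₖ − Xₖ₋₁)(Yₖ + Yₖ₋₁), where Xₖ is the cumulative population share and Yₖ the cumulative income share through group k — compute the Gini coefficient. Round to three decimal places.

Cumulative income shares Yₖ: 0.0590, 0.1950, 0.3480, 0.5710, 1.0000
Σ (Xₖ−Xₖ₋₁)(Yₖ+Yₖ₋₁) = (1/5)(0.0590+0.0000) + (1/5)(0.1950+0.0590) + (1/5)(0.3480+0.1950) + (1/5)(0.5710+0.3480) + (1/5)(1.0000+0.5710)
  = 0.0118 + 0.0508 + 0.1086 + 0.1838 + 0.3142 = 0.6692
G = 1 − 0.6692 = 0.3308

0.331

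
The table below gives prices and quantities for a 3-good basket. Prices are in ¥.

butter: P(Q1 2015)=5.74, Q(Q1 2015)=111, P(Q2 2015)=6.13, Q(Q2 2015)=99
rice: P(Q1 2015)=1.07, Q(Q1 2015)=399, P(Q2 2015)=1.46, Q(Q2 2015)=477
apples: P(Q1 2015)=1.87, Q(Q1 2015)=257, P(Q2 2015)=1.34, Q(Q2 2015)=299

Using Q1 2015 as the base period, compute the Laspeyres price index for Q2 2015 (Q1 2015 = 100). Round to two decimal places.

Laspeyres price index uses base-period quantities as weights.
ΣP(Q2 2015)·Q(Q1 2015) = 6.13×111 + 1.46×399 + 1.34×257 = 680.43 + 582.54 + 344.38 = 1607.35
ΣP(Q1 2015)·Q(Q1 2015) = 5.74×111 + 1.07×399 + 1.87×257 = 637.14 + 426.93 + 480.59 = 1544.66
Index = 1607.35 / 1544.66 × 100 = 104.0585

104.06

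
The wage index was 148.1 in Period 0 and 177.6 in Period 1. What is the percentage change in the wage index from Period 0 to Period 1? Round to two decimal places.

19.92%

Change = (177.6 − 148.1) / 148.1 × 100
       = 29.5 / 148.1 × 100 = 19.9190%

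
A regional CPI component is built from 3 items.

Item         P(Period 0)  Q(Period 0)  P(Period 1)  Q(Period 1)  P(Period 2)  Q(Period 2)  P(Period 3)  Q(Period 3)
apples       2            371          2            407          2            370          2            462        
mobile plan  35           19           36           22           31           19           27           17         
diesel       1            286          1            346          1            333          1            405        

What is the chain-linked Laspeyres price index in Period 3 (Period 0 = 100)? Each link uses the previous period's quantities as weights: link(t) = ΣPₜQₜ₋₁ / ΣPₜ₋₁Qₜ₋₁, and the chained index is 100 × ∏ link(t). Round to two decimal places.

Link Period 0→Period 1:
ΣP(Period 1)Q(Period 0) = 2×371 + 36×19 + 1×286 = 742 + 684 + 286 = 1712
ΣP(Period 0)Q(Period 0) = 2×371 + 35×19 + 1×286 = 742 + 665 + 286 = 1693
link = 1712/1693 = 1.011223
Link Period 1→Period 2:
ΣP(Period 2)Q(Period 1) = 2×407 + 31×22 + 1×346 = 814 + 682 + 346 = 1842
ΣP(Period 1)Q(Period 1) = 2×407 + 36×22 + 1×346 = 814 + 792 + 346 = 1952
link = 1842/1952 = 0.943648
Link Period 2→Period 3:
ΣP(Period 3)Q(Period 2) = 2×370 + 27×19 + 1×333 = 740 + 513 + 333 = 1586
ΣP(Period 2)Q(Period 2) = 2×370 + 31×19 + 1×333 = 740 + 589 + 333 = 1662
link = 1586/1662 = 0.954272
Chained index = 100 × 1.011223 × 0.943648 × 0.954272 = 91.0602

91.06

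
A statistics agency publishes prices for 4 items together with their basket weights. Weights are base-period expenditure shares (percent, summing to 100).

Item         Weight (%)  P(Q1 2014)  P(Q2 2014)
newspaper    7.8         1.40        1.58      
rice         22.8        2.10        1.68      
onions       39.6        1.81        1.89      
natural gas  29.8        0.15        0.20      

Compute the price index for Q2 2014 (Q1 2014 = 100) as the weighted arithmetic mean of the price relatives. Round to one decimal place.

108.1

newspaper: 7.8 × (1.58/1.40) = 7.8 × 1.128571 = 8.8029
rice: 22.8 × (1.68/2.10) = 22.8 × 0.800000 = 18.2400
onions: 39.6 × (1.89/1.81) = 39.6 × 1.044199 = 41.3503
natural gas: 29.8 × (0.20/0.15) = 29.8 × 1.333333 = 39.7333
Index = Σ wᵢ·(p₁ᵢ/p₀ᵢ) = 8.8029 + 18.2400 + 41.3503 + 39.7333 = 108.1265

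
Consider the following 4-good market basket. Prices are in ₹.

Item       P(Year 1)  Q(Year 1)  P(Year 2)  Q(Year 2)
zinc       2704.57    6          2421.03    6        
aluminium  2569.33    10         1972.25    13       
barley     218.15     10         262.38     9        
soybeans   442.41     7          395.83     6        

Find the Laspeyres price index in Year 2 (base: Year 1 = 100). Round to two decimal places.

83.99

Laspeyres price index uses base-period quantities as weights.
ΣP(Year 2)·Q(Year 1) = 2421.03×6 + 1972.25×10 + 262.38×10 + 395.83×7 = 14526.18 + 19722.5 + 2623.8 + 2770.81 = 39643.29
ΣP(Year 1)·Q(Year 1) = 2704.57×6 + 2569.33×10 + 218.15×10 + 442.41×7 = 16227.42 + 25693.3 + 2181.5 + 3096.87 = 47199.09
Index = 39643.29 / 47199.09 × 100 = 83.9916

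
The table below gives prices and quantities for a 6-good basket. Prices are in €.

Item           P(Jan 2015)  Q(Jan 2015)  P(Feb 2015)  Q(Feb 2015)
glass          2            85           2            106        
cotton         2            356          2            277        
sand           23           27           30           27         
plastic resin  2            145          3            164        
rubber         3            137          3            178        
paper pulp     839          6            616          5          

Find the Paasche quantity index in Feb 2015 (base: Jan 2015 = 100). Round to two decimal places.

Paasche quantity index uses current-period prices as weights.
ΣP(Feb 2015)·Q(Feb 2015) = 2×106 + 2×277 + 30×27 + 3×164 + 3×178 + 616×5 = 212 + 554 + 810 + 492 + 534 + 3080 = 5682
ΣP(Feb 2015)·Q(Jan 2015) = 2×85 + 2×356 + 30×27 + 3×145 + 3×137 + 616×6 = 170 + 712 + 810 + 435 + 411 + 3696 = 6234
Index = 5682 / 6234 × 100 = 91.1453

91.15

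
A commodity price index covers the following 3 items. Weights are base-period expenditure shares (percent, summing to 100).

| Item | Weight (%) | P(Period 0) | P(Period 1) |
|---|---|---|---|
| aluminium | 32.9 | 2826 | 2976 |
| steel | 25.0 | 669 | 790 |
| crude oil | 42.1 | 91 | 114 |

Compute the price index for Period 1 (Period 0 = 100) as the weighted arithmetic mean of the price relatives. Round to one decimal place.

aluminium: 32.9 × (2976/2826) = 32.9 × 1.053079 = 34.6463
steel: 25.0 × (790/669) = 25.0 × 1.180867 = 29.5217
crude oil: 42.1 × (114/91) = 42.1 × 1.252747 = 52.7407
Index = Σ wᵢ·(p₁ᵢ/p₀ᵢ) = 34.6463 + 29.5217 + 52.7407 = 116.9086

116.9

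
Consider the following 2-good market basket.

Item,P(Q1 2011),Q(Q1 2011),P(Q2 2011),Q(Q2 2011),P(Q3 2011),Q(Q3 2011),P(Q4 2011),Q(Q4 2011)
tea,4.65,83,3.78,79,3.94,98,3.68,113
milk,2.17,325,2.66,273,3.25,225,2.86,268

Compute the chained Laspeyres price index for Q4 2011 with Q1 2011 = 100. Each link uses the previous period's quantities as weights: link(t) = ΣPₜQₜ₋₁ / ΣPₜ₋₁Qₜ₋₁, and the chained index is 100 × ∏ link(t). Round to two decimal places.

113.48

Link Q1 2011→Q2 2011:
ΣP(Q2 2011)Q(Q1 2011) = 3.78×83 + 2.66×325 = 313.74 + 864.5 = 1178.24
ΣP(Q1 2011)Q(Q1 2011) = 4.65×83 + 2.17×325 = 385.95 + 705.25 = 1091.2
link = 1178.24/1091.2 = 1.079765
Link Q2 2011→Q3 2011:
ΣP(Q3 2011)Q(Q2 2011) = 3.94×79 + 3.25×273 = 311.26 + 887.25 = 1198.51
ΣP(Q2 2011)Q(Q2 2011) = 3.78×79 + 2.66×273 = 298.62 + 726.18 = 1024.8
link = 1198.51/1024.8 = 1.169506
Link Q3 2011→Q4 2011:
ΣP(Q4 2011)Q(Q3 2011) = 3.68×98 + 2.86×225 = 360.64 + 643.5 = 1004.14
ΣP(Q3 2011)Q(Q3 2011) = 3.94×98 + 3.25×225 = 386.12 + 731.25 = 1117.37
link = 1004.14/1117.37 = 0.898664
Chained index = 100 × 1.079765 × 1.169506 × 0.898664 = 113.4826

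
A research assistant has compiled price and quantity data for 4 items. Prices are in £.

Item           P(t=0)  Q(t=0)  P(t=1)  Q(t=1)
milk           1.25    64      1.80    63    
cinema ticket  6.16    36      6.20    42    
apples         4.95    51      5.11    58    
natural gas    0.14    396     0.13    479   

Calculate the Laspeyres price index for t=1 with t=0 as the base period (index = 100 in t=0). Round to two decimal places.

106.70

Laspeyres price index uses base-period quantities as weights.
ΣP(t=1)·Q(t=0) = 1.80×64 + 6.20×36 + 5.11×51 + 0.13×396 = 115.2 + 223.2 + 260.61 + 51.48 = 650.49
ΣP(t=0)·Q(t=0) = 1.25×64 + 6.16×36 + 4.95×51 + 0.14×396 = 80 + 221.76 + 252.45 + 55.44 = 609.65
Index = 650.49 / 609.65 × 100 = 106.6989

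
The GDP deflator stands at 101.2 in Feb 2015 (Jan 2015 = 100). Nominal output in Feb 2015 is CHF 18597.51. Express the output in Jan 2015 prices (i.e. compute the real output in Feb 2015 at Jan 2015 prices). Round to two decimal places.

18376.99

Real = Nominal ÷ (Index/100) = 18597.51 ÷ (101.2/100)
     = 18597.51 ÷ 1.012 = 18376.9862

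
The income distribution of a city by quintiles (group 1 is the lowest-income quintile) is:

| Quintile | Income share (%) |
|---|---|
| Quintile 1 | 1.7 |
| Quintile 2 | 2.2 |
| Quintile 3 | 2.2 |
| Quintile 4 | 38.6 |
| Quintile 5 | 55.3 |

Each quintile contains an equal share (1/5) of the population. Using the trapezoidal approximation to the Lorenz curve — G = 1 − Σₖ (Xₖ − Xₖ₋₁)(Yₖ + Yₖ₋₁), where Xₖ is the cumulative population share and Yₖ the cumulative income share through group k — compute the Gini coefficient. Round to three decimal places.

Cumulative income shares Yₖ: 0.0170, 0.0390, 0.0610, 0.4470, 1.0000
Σ (Xₖ−Xₖ₋₁)(Yₖ+Yₖ₋₁) = (1/5)(0.0170+0.0000) + (1/5)(0.0390+0.0170) + (1/5)(0.0610+0.0390) + (1/5)(0.4470+0.0610) + (1/5)(1.0000+0.4470)
  = 0.0034 + 0.0112 + 0.0200 + 0.1016 + 0.2894 = 0.4256
G = 1 − 0.4256 = 0.5744

0.574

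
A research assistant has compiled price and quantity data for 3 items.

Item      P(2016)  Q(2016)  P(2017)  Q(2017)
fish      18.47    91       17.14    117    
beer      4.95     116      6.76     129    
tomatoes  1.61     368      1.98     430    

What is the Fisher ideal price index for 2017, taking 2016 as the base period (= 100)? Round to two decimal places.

Laspeyres component (base-period weights):
ΣP(2017)Q(2016) = 17.14×91 + 6.76×116 + 1.98×368 = 1559.74 + 784.16 + 728.64 = 3072.54
ΣP(2016)Q(2016) = 18.47×91 + 4.95×116 + 1.61×368 = 1680.77 + 574.2 + 592.48 = 2847.45
L = 3072.54 / 2847.45 × 100 = 107.9050
Paasche component (current-period weights):
ΣP(2017)Q(2017) = 17.14×117 + 6.76×129 + 1.98×430 = 2005.38 + 872.04 + 851.4 = 3728.82
ΣP(2016)Q(2017) = 18.47×117 + 4.95×129 + 1.61×430 = 2160.99 + 638.55 + 692.3 = 3491.84
P = 3728.82 / 3491.84 × 100 = 106.7867
Fisher = √(L × P) = √(107.9050 × 106.7867) = 107.3444

107.34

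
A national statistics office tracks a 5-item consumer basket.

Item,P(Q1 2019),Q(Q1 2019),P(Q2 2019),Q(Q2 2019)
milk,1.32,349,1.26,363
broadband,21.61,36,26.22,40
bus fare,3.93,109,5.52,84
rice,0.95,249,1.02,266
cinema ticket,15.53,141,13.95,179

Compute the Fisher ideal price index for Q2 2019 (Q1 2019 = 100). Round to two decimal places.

101.71

Laspeyres component (base-period weights):
ΣP(Q2 2019)Q(Q1 2019) = 1.26×349 + 26.22×36 + 5.52×109 + 1.02×249 + 13.95×141 = 439.74 + 943.92 + 601.68 + 253.98 + 1966.95 = 4206.27
ΣP(Q1 2019)Q(Q1 2019) = 1.32×349 + 21.61×36 + 3.93×109 + 0.95×249 + 15.53×141 = 460.68 + 777.96 + 428.37 + 236.55 + 2189.73 = 4093.29
L = 4206.27 / 4093.29 × 100 = 102.7601
Paasche component (current-period weights):
ΣP(Q2 2019)Q(Q2 2019) = 1.26×363 + 26.22×40 + 5.52×84 + 1.02×266 + 13.95×179 = 457.38 + 1048.8 + 463.68 + 271.32 + 2497.05 = 4738.23
ΣP(Q1 2019)Q(Q2 2019) = 1.32×363 + 21.61×40 + 3.93×84 + 0.95×266 + 15.53×179 = 479.16 + 864.4 + 330.12 + 252.7 + 2779.87 = 4706.25
P = 4738.23 / 4706.25 × 100 = 100.6795
Fisher = √(L × P) = √(102.7601 × 100.6795) = 101.7145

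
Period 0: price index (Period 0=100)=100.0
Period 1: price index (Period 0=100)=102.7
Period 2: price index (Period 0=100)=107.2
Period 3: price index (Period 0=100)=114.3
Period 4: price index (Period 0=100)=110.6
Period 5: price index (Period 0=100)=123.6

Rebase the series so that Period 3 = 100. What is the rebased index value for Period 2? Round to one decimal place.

Rebased(Period 2) = 107.2 / 114.3 × 100 = 93.7883

93.8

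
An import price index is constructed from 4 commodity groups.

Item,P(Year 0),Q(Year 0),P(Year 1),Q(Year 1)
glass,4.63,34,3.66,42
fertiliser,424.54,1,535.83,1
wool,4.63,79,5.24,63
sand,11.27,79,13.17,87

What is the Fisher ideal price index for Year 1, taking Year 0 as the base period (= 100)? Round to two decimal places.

114.78

Laspeyres component (base-period weights):
ΣP(Year 1)Q(Year 0) = 3.66×34 + 535.83×1 + 5.24×79 + 13.17×79 = 124.44 + 535.83 + 413.96 + 1040.43 = 2114.66
ΣP(Year 0)Q(Year 0) = 4.63×34 + 424.54×1 + 4.63×79 + 11.27×79 = 157.42 + 424.54 + 365.77 + 890.33 = 1838.06
L = 2114.66 / 1838.06 × 100 = 115.0485
Paasche component (current-period weights):
ΣP(Year 1)Q(Year 1) = 3.66×42 + 535.83×1 + 5.24×63 + 13.17×87 = 153.72 + 535.83 + 330.12 + 1145.79 = 2165.46
ΣP(Year 0)Q(Year 1) = 4.63×42 + 424.54×1 + 4.63×63 + 11.27×87 = 194.46 + 424.54 + 291.69 + 980.49 = 1891.18
P = 2165.46 / 1891.18 × 100 = 114.5031
Fisher = √(L × P) = √(115.0485 × 114.5031) = 114.7755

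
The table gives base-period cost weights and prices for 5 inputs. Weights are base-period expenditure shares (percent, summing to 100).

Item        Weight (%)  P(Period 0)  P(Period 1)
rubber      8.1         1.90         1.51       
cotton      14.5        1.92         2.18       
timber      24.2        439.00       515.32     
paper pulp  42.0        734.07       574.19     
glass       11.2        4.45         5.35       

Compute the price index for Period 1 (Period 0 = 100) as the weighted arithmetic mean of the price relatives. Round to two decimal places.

97.63

rubber: 8.1 × (1.51/1.90) = 8.1 × 0.794737 = 6.4374
cotton: 14.5 × (2.18/1.92) = 14.5 × 1.135417 = 16.4635
timber: 24.2 × (515.32/439.00) = 24.2 × 1.173850 = 28.4072
paper pulp: 42.0 × (574.19/734.07) = 42.0 × 0.782201 = 32.8524
glass: 11.2 × (5.35/4.45) = 11.2 × 1.202247 = 13.4652
Index = Σ wᵢ·(p₁ᵢ/p₀ᵢ) = 6.4374 + 16.4635 + 28.4072 + 32.8524 + 13.4652 = 97.6257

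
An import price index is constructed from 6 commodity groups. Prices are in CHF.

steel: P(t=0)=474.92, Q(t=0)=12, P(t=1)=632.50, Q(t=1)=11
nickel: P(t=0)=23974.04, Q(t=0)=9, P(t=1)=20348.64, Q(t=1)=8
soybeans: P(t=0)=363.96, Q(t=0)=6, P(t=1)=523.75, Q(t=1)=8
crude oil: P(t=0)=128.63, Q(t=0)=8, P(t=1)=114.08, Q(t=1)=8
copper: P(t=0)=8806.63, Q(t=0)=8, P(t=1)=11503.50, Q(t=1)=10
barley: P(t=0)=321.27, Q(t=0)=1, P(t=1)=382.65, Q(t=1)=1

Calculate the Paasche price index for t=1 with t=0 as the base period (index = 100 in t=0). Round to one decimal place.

Paasche price index uses current-period quantities as weights.
ΣP(t=1)·Q(t=1) = 632.50×11 + 20348.64×8 + 523.75×8 + 114.08×8 + 11503.50×10 + 382.65×1 = 6957.5 + 162789.12 + 4190 + 912.64 + 115035 + 382.65 = 290266.91
ΣP(t=0)·Q(t=1) = 474.92×11 + 23974.04×8 + 363.96×8 + 128.63×8 + 8806.63×10 + 321.27×1 = 5224.12 + 191792.32 + 2911.68 + 1029.04 + 88066.3 + 321.27 = 289344.73
Index = 290266.91 / 289344.73 × 100 = 100.3187

100.3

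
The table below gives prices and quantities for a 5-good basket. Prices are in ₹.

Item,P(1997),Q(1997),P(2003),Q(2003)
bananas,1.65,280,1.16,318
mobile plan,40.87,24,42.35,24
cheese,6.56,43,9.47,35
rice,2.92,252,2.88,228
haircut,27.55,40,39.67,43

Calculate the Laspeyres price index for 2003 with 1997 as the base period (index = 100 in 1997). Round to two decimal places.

Laspeyres price index uses base-period quantities as weights.
ΣP(2003)·Q(1997) = 1.16×280 + 42.35×24 + 9.47×43 + 2.88×252 + 39.67×40 = 324.8 + 1016.4 + 407.21 + 725.76 + 1586.8 = 4060.97
ΣP(1997)·Q(1997) = 1.65×280 + 40.87×24 + 6.56×43 + 2.92×252 + 27.55×40 = 462 + 980.88 + 282.08 + 735.84 + 1102 = 3562.8
Index = 4060.97 / 3562.8 × 100 = 113.9825

113.98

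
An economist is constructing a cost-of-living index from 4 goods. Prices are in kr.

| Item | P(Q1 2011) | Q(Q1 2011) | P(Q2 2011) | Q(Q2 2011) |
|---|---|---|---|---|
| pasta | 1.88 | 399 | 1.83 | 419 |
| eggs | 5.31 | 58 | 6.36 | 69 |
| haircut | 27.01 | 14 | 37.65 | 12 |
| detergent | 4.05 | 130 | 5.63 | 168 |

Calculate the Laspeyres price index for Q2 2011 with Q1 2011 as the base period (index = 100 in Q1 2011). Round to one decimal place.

120.1

Laspeyres price index uses base-period quantities as weights.
ΣP(Q2 2011)·Q(Q1 2011) = 1.83×399 + 6.36×58 + 37.65×14 + 5.63×130 = 730.17 + 368.88 + 527.1 + 731.9 = 2358.05
ΣP(Q1 2011)·Q(Q1 2011) = 1.88×399 + 5.31×58 + 27.01×14 + 4.05×130 = 750.12 + 307.98 + 378.14 + 526.5 = 1962.74
Index = 2358.05 / 1962.74 × 100 = 120.1407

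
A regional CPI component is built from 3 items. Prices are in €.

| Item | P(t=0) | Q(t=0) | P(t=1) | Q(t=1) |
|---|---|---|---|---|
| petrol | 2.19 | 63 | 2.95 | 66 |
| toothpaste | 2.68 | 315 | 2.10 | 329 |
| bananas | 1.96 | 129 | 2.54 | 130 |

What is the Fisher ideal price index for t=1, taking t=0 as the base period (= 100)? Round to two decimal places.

95.02

Laspeyres component (base-period weights):
ΣP(t=1)Q(t=0) = 2.95×63 + 2.10×315 + 2.54×129 = 185.85 + 661.5 + 327.66 = 1175.01
ΣP(t=0)Q(t=0) = 2.19×63 + 2.68×315 + 1.96×129 = 137.97 + 844.2 + 252.84 = 1235.01
L = 1175.01 / 1235.01 × 100 = 95.1417
Paasche component (current-period weights):
ΣP(t=1)Q(t=1) = 2.95×66 + 2.10×329 + 2.54×130 = 194.7 + 690.9 + 330.2 = 1215.8
ΣP(t=0)Q(t=1) = 2.19×66 + 2.68×329 + 1.96×130 = 144.54 + 881.72 + 254.8 = 1281.06
P = 1215.8 / 1281.06 × 100 = 94.9058
Fisher = √(L × P) = √(95.1417 × 94.9058) = 95.0237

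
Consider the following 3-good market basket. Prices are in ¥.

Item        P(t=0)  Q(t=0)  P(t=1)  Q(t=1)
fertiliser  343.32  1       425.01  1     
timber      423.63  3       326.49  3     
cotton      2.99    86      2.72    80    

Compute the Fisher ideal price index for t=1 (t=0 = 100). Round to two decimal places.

Laspeyres component (base-period weights):
ΣP(t=1)Q(t=0) = 425.01×1 + 326.49×3 + 2.72×86 = 425.01 + 979.47 + 233.92 = 1638.4
ΣP(t=0)Q(t=0) = 343.32×1 + 423.63×3 + 2.99×86 = 343.32 + 1270.89 + 257.14 = 1871.35
L = 1638.4 / 1871.35 × 100 = 87.5518
Paasche component (current-period weights):
ΣP(t=1)Q(t=1) = 425.01×1 + 326.49×3 + 2.72×80 = 425.01 + 979.47 + 217.6 = 1622.08
ΣP(t=0)Q(t=1) = 343.32×1 + 423.63×3 + 2.99×80 = 343.32 + 1270.89 + 239.2 = 1853.41
P = 1622.08 / 1853.41 × 100 = 87.5187
Fisher = √(L × P) = √(87.5518 × 87.5187) = 87.5352

87.54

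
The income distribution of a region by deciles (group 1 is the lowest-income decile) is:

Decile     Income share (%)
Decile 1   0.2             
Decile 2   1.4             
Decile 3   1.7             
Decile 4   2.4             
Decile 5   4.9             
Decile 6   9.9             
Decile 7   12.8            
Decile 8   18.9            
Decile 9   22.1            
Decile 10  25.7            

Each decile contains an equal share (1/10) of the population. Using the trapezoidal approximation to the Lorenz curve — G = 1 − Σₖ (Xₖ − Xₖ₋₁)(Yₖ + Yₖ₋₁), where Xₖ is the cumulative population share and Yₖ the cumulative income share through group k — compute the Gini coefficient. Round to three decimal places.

0.497

Cumulative income shares Yₖ: 0.0020, 0.0160, 0.0330, 0.0570, 0.1060, 0.2050, 0.3330, 0.5220, 0.7430, 1.0000
Σ (Xₖ−Xₖ₋₁)(Yₖ+Yₖ₋₁) = (1/10)(0.0020+0.0000) + (1/10)(0.0160+0.0020) + (1/10)(0.0330+0.0160) + (1/10)(0.0570+0.0330) + (1/10)(0.1060+0.0570) + (1/10)(0.2050+0.1060) + (1/10)(0.3330+0.2050) + (1/10)(0.5220+0.3330) + (1/10)(0.7430+0.5220) + (1/10)(1.0000+0.7430)
  = 0.0002 + 0.0018 + 0.0049 + 0.0090 + 0.0163 + 0.0311 + 0.0538 + 0.0855 + 0.1265 + 0.1743 = 0.5034
G = 1 − 0.5034 = 0.4966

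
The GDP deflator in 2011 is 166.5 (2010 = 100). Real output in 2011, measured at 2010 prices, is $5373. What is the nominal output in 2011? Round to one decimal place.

8946.0

Nominal = Real × (Index/100) = 5373 × (166.5/100)
        = 5373 × 1.665 = 8946.0450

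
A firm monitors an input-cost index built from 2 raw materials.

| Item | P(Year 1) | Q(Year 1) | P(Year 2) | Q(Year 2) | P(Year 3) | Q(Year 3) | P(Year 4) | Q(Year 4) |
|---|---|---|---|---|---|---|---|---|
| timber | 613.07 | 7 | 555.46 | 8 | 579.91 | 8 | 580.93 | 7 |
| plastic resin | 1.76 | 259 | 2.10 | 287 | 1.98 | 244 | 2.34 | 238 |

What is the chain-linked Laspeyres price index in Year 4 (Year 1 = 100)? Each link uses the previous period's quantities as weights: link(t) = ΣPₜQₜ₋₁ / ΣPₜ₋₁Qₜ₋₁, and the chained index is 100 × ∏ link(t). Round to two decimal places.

Link Year 1→Year 2:
ΣP(Year 2)Q(Year 1) = 555.46×7 + 2.10×259 = 3888.22 + 543.9 = 4432.12
ΣP(Year 1)Q(Year 1) = 613.07×7 + 1.76×259 = 4291.49 + 455.84 = 4747.33
link = 4432.12/4747.33 = 0.933603
Link Year 2→Year 3:
ΣP(Year 3)Q(Year 2) = 579.91×8 + 1.98×287 = 4639.28 + 568.26 = 5207.54
ΣP(Year 2)Q(Year 2) = 555.46×8 + 2.10×287 = 4443.68 + 602.7 = 5046.38
link = 5207.54/5046.38 = 1.031936
Link Year 3→Year 4:
ΣP(Year 4)Q(Year 3) = 580.93×8 + 2.34×244 = 4647.44 + 570.96 = 5218.4
ΣP(Year 3)Q(Year 3) = 579.91×8 + 1.98×244 = 4639.28 + 483.12 = 5122.4
link = 5218.4/5122.4 = 1.018741
Chained index = 100 × 0.933603 × 1.031936 × 1.018741 = 98.1474

98.15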